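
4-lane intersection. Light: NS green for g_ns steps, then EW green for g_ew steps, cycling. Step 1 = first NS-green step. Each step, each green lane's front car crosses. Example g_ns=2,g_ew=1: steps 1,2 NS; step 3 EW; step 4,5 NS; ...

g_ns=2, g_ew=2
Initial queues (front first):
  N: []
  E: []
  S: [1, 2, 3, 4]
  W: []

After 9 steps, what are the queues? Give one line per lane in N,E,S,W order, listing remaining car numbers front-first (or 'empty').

Step 1 [NS]: N:empty,E:wait,S:car1-GO,W:wait | queues: N=0 E=0 S=3 W=0
Step 2 [NS]: N:empty,E:wait,S:car2-GO,W:wait | queues: N=0 E=0 S=2 W=0
Step 3 [EW]: N:wait,E:empty,S:wait,W:empty | queues: N=0 E=0 S=2 W=0
Step 4 [EW]: N:wait,E:empty,S:wait,W:empty | queues: N=0 E=0 S=2 W=0
Step 5 [NS]: N:empty,E:wait,S:car3-GO,W:wait | queues: N=0 E=0 S=1 W=0
Step 6 [NS]: N:empty,E:wait,S:car4-GO,W:wait | queues: N=0 E=0 S=0 W=0

N: empty
E: empty
S: empty
W: empty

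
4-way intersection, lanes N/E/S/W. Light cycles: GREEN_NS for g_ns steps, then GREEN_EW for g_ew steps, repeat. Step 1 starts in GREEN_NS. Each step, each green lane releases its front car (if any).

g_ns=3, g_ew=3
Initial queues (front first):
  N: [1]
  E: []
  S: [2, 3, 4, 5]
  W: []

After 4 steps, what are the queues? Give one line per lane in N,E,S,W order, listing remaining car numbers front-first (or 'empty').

Step 1 [NS]: N:car1-GO,E:wait,S:car2-GO,W:wait | queues: N=0 E=0 S=3 W=0
Step 2 [NS]: N:empty,E:wait,S:car3-GO,W:wait | queues: N=0 E=0 S=2 W=0
Step 3 [NS]: N:empty,E:wait,S:car4-GO,W:wait | queues: N=0 E=0 S=1 W=0
Step 4 [EW]: N:wait,E:empty,S:wait,W:empty | queues: N=0 E=0 S=1 W=0

N: empty
E: empty
S: 5
W: empty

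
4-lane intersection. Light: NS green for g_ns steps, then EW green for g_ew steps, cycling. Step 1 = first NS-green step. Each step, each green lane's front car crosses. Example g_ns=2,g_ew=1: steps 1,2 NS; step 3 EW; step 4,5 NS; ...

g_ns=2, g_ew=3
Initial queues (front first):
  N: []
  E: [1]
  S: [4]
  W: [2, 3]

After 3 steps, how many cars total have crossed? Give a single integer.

Step 1 [NS]: N:empty,E:wait,S:car4-GO,W:wait | queues: N=0 E=1 S=0 W=2
Step 2 [NS]: N:empty,E:wait,S:empty,W:wait | queues: N=0 E=1 S=0 W=2
Step 3 [EW]: N:wait,E:car1-GO,S:wait,W:car2-GO | queues: N=0 E=0 S=0 W=1
Cars crossed by step 3: 3

Answer: 3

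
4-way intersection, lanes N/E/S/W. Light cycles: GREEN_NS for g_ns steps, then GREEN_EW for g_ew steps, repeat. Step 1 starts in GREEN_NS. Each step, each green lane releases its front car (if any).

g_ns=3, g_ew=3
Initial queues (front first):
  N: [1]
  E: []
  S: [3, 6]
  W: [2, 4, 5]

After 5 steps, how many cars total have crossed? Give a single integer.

Answer: 5

Derivation:
Step 1 [NS]: N:car1-GO,E:wait,S:car3-GO,W:wait | queues: N=0 E=0 S=1 W=3
Step 2 [NS]: N:empty,E:wait,S:car6-GO,W:wait | queues: N=0 E=0 S=0 W=3
Step 3 [NS]: N:empty,E:wait,S:empty,W:wait | queues: N=0 E=0 S=0 W=3
Step 4 [EW]: N:wait,E:empty,S:wait,W:car2-GO | queues: N=0 E=0 S=0 W=2
Step 5 [EW]: N:wait,E:empty,S:wait,W:car4-GO | queues: N=0 E=0 S=0 W=1
Cars crossed by step 5: 5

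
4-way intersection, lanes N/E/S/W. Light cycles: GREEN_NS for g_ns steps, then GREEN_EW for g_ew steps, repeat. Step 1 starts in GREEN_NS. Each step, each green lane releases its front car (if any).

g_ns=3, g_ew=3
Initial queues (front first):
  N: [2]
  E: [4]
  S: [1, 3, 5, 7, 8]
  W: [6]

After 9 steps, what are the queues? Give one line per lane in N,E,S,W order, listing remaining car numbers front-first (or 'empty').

Step 1 [NS]: N:car2-GO,E:wait,S:car1-GO,W:wait | queues: N=0 E=1 S=4 W=1
Step 2 [NS]: N:empty,E:wait,S:car3-GO,W:wait | queues: N=0 E=1 S=3 W=1
Step 3 [NS]: N:empty,E:wait,S:car5-GO,W:wait | queues: N=0 E=1 S=2 W=1
Step 4 [EW]: N:wait,E:car4-GO,S:wait,W:car6-GO | queues: N=0 E=0 S=2 W=0
Step 5 [EW]: N:wait,E:empty,S:wait,W:empty | queues: N=0 E=0 S=2 W=0
Step 6 [EW]: N:wait,E:empty,S:wait,W:empty | queues: N=0 E=0 S=2 W=0
Step 7 [NS]: N:empty,E:wait,S:car7-GO,W:wait | queues: N=0 E=0 S=1 W=0
Step 8 [NS]: N:empty,E:wait,S:car8-GO,W:wait | queues: N=0 E=0 S=0 W=0

N: empty
E: empty
S: empty
W: empty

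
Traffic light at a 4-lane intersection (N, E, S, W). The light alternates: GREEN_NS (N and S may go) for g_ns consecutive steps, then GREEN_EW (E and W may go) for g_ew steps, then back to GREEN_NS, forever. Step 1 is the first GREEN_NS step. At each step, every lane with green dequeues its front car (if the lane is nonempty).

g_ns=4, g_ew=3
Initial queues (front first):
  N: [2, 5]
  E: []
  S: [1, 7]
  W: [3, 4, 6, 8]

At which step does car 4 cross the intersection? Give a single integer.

Step 1 [NS]: N:car2-GO,E:wait,S:car1-GO,W:wait | queues: N=1 E=0 S=1 W=4
Step 2 [NS]: N:car5-GO,E:wait,S:car7-GO,W:wait | queues: N=0 E=0 S=0 W=4
Step 3 [NS]: N:empty,E:wait,S:empty,W:wait | queues: N=0 E=0 S=0 W=4
Step 4 [NS]: N:empty,E:wait,S:empty,W:wait | queues: N=0 E=0 S=0 W=4
Step 5 [EW]: N:wait,E:empty,S:wait,W:car3-GO | queues: N=0 E=0 S=0 W=3
Step 6 [EW]: N:wait,E:empty,S:wait,W:car4-GO | queues: N=0 E=0 S=0 W=2
Step 7 [EW]: N:wait,E:empty,S:wait,W:car6-GO | queues: N=0 E=0 S=0 W=1
Step 8 [NS]: N:empty,E:wait,S:empty,W:wait | queues: N=0 E=0 S=0 W=1
Step 9 [NS]: N:empty,E:wait,S:empty,W:wait | queues: N=0 E=0 S=0 W=1
Step 10 [NS]: N:empty,E:wait,S:empty,W:wait | queues: N=0 E=0 S=0 W=1
Step 11 [NS]: N:empty,E:wait,S:empty,W:wait | queues: N=0 E=0 S=0 W=1
Step 12 [EW]: N:wait,E:empty,S:wait,W:car8-GO | queues: N=0 E=0 S=0 W=0
Car 4 crosses at step 6

6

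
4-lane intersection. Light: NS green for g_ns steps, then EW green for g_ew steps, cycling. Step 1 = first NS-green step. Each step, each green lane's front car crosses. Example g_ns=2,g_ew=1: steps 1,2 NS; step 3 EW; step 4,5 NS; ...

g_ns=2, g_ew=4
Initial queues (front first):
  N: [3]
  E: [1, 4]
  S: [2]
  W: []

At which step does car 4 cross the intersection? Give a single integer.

Step 1 [NS]: N:car3-GO,E:wait,S:car2-GO,W:wait | queues: N=0 E=2 S=0 W=0
Step 2 [NS]: N:empty,E:wait,S:empty,W:wait | queues: N=0 E=2 S=0 W=0
Step 3 [EW]: N:wait,E:car1-GO,S:wait,W:empty | queues: N=0 E=1 S=0 W=0
Step 4 [EW]: N:wait,E:car4-GO,S:wait,W:empty | queues: N=0 E=0 S=0 W=0
Car 4 crosses at step 4

4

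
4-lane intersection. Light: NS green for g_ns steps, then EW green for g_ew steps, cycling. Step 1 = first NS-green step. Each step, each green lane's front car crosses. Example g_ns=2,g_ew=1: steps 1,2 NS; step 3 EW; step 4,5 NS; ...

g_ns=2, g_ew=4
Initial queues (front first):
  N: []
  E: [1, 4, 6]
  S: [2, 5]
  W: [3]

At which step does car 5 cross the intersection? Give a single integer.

Step 1 [NS]: N:empty,E:wait,S:car2-GO,W:wait | queues: N=0 E=3 S=1 W=1
Step 2 [NS]: N:empty,E:wait,S:car5-GO,W:wait | queues: N=0 E=3 S=0 W=1
Step 3 [EW]: N:wait,E:car1-GO,S:wait,W:car3-GO | queues: N=0 E=2 S=0 W=0
Step 4 [EW]: N:wait,E:car4-GO,S:wait,W:empty | queues: N=0 E=1 S=0 W=0
Step 5 [EW]: N:wait,E:car6-GO,S:wait,W:empty | queues: N=0 E=0 S=0 W=0
Car 5 crosses at step 2

2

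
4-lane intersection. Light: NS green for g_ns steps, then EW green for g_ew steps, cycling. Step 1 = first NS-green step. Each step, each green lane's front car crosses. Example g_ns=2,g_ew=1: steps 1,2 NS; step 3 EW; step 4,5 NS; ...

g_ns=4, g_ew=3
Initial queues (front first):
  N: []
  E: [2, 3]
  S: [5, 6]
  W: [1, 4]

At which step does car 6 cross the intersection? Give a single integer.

Step 1 [NS]: N:empty,E:wait,S:car5-GO,W:wait | queues: N=0 E=2 S=1 W=2
Step 2 [NS]: N:empty,E:wait,S:car6-GO,W:wait | queues: N=0 E=2 S=0 W=2
Step 3 [NS]: N:empty,E:wait,S:empty,W:wait | queues: N=0 E=2 S=0 W=2
Step 4 [NS]: N:empty,E:wait,S:empty,W:wait | queues: N=0 E=2 S=0 W=2
Step 5 [EW]: N:wait,E:car2-GO,S:wait,W:car1-GO | queues: N=0 E=1 S=0 W=1
Step 6 [EW]: N:wait,E:car3-GO,S:wait,W:car4-GO | queues: N=0 E=0 S=0 W=0
Car 6 crosses at step 2

2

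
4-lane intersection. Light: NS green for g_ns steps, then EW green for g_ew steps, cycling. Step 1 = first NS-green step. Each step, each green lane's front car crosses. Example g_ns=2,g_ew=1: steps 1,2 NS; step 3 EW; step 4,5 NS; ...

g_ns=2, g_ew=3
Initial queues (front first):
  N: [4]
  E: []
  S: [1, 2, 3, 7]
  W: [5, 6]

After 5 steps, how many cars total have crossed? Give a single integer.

Answer: 5

Derivation:
Step 1 [NS]: N:car4-GO,E:wait,S:car1-GO,W:wait | queues: N=0 E=0 S=3 W=2
Step 2 [NS]: N:empty,E:wait,S:car2-GO,W:wait | queues: N=0 E=0 S=2 W=2
Step 3 [EW]: N:wait,E:empty,S:wait,W:car5-GO | queues: N=0 E=0 S=2 W=1
Step 4 [EW]: N:wait,E:empty,S:wait,W:car6-GO | queues: N=0 E=0 S=2 W=0
Step 5 [EW]: N:wait,E:empty,S:wait,W:empty | queues: N=0 E=0 S=2 W=0
Cars crossed by step 5: 5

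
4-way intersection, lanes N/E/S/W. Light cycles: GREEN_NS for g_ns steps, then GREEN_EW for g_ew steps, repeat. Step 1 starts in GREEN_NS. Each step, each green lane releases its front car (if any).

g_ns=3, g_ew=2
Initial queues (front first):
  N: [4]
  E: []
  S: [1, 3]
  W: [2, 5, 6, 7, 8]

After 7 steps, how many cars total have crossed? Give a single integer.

Step 1 [NS]: N:car4-GO,E:wait,S:car1-GO,W:wait | queues: N=0 E=0 S=1 W=5
Step 2 [NS]: N:empty,E:wait,S:car3-GO,W:wait | queues: N=0 E=0 S=0 W=5
Step 3 [NS]: N:empty,E:wait,S:empty,W:wait | queues: N=0 E=0 S=0 W=5
Step 4 [EW]: N:wait,E:empty,S:wait,W:car2-GO | queues: N=0 E=0 S=0 W=4
Step 5 [EW]: N:wait,E:empty,S:wait,W:car5-GO | queues: N=0 E=0 S=0 W=3
Step 6 [NS]: N:empty,E:wait,S:empty,W:wait | queues: N=0 E=0 S=0 W=3
Step 7 [NS]: N:empty,E:wait,S:empty,W:wait | queues: N=0 E=0 S=0 W=3
Cars crossed by step 7: 5

Answer: 5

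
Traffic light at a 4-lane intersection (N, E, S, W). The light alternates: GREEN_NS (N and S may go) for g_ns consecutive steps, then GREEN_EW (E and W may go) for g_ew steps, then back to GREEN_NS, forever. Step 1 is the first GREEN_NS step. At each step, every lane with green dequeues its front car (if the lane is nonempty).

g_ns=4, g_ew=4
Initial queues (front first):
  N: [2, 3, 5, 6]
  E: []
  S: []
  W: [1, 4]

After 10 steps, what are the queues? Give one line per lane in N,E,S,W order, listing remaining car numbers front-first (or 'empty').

Step 1 [NS]: N:car2-GO,E:wait,S:empty,W:wait | queues: N=3 E=0 S=0 W=2
Step 2 [NS]: N:car3-GO,E:wait,S:empty,W:wait | queues: N=2 E=0 S=0 W=2
Step 3 [NS]: N:car5-GO,E:wait,S:empty,W:wait | queues: N=1 E=0 S=0 W=2
Step 4 [NS]: N:car6-GO,E:wait,S:empty,W:wait | queues: N=0 E=0 S=0 W=2
Step 5 [EW]: N:wait,E:empty,S:wait,W:car1-GO | queues: N=0 E=0 S=0 W=1
Step 6 [EW]: N:wait,E:empty,S:wait,W:car4-GO | queues: N=0 E=0 S=0 W=0

N: empty
E: empty
S: empty
W: empty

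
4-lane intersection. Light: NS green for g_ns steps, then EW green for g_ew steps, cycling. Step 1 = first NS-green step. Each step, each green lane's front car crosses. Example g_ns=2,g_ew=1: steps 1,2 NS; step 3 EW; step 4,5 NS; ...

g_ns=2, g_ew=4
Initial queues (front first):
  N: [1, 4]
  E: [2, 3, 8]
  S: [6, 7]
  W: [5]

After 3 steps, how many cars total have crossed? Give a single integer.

Step 1 [NS]: N:car1-GO,E:wait,S:car6-GO,W:wait | queues: N=1 E=3 S=1 W=1
Step 2 [NS]: N:car4-GO,E:wait,S:car7-GO,W:wait | queues: N=0 E=3 S=0 W=1
Step 3 [EW]: N:wait,E:car2-GO,S:wait,W:car5-GO | queues: N=0 E=2 S=0 W=0
Cars crossed by step 3: 6

Answer: 6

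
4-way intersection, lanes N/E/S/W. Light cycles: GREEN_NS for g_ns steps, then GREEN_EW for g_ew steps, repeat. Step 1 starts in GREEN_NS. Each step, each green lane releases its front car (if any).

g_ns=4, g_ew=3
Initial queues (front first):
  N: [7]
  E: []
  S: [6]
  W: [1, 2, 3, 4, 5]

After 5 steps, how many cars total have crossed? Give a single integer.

Answer: 3

Derivation:
Step 1 [NS]: N:car7-GO,E:wait,S:car6-GO,W:wait | queues: N=0 E=0 S=0 W=5
Step 2 [NS]: N:empty,E:wait,S:empty,W:wait | queues: N=0 E=0 S=0 W=5
Step 3 [NS]: N:empty,E:wait,S:empty,W:wait | queues: N=0 E=0 S=0 W=5
Step 4 [NS]: N:empty,E:wait,S:empty,W:wait | queues: N=0 E=0 S=0 W=5
Step 5 [EW]: N:wait,E:empty,S:wait,W:car1-GO | queues: N=0 E=0 S=0 W=4
Cars crossed by step 5: 3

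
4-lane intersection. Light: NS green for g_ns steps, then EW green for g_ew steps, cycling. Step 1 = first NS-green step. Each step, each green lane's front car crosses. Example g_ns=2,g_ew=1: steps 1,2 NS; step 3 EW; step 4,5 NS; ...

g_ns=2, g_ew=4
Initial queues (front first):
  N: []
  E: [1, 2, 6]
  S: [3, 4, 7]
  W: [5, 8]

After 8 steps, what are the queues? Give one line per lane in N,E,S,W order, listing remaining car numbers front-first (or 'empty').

Step 1 [NS]: N:empty,E:wait,S:car3-GO,W:wait | queues: N=0 E=3 S=2 W=2
Step 2 [NS]: N:empty,E:wait,S:car4-GO,W:wait | queues: N=0 E=3 S=1 W=2
Step 3 [EW]: N:wait,E:car1-GO,S:wait,W:car5-GO | queues: N=0 E=2 S=1 W=1
Step 4 [EW]: N:wait,E:car2-GO,S:wait,W:car8-GO | queues: N=0 E=1 S=1 W=0
Step 5 [EW]: N:wait,E:car6-GO,S:wait,W:empty | queues: N=0 E=0 S=1 W=0
Step 6 [EW]: N:wait,E:empty,S:wait,W:empty | queues: N=0 E=0 S=1 W=0
Step 7 [NS]: N:empty,E:wait,S:car7-GO,W:wait | queues: N=0 E=0 S=0 W=0

N: empty
E: empty
S: empty
W: empty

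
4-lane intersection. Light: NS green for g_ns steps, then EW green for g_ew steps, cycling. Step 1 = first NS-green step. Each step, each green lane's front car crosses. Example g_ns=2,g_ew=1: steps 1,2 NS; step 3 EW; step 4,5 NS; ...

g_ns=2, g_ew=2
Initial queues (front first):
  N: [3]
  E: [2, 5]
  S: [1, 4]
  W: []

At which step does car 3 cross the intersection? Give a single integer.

Step 1 [NS]: N:car3-GO,E:wait,S:car1-GO,W:wait | queues: N=0 E=2 S=1 W=0
Step 2 [NS]: N:empty,E:wait,S:car4-GO,W:wait | queues: N=0 E=2 S=0 W=0
Step 3 [EW]: N:wait,E:car2-GO,S:wait,W:empty | queues: N=0 E=1 S=0 W=0
Step 4 [EW]: N:wait,E:car5-GO,S:wait,W:empty | queues: N=0 E=0 S=0 W=0
Car 3 crosses at step 1

1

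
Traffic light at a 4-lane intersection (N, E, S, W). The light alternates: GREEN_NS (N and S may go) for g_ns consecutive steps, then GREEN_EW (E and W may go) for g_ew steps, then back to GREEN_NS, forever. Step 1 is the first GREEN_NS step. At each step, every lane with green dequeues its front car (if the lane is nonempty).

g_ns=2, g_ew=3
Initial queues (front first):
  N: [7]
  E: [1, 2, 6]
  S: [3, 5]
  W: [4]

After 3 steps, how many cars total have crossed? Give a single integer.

Step 1 [NS]: N:car7-GO,E:wait,S:car3-GO,W:wait | queues: N=0 E=3 S=1 W=1
Step 2 [NS]: N:empty,E:wait,S:car5-GO,W:wait | queues: N=0 E=3 S=0 W=1
Step 3 [EW]: N:wait,E:car1-GO,S:wait,W:car4-GO | queues: N=0 E=2 S=0 W=0
Cars crossed by step 3: 5

Answer: 5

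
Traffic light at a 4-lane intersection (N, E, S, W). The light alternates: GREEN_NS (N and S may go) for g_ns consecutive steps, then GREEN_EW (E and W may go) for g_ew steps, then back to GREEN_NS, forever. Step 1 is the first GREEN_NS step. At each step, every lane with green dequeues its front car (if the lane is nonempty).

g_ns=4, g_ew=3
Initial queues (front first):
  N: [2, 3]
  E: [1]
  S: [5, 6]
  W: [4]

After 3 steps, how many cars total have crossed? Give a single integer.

Step 1 [NS]: N:car2-GO,E:wait,S:car5-GO,W:wait | queues: N=1 E=1 S=1 W=1
Step 2 [NS]: N:car3-GO,E:wait,S:car6-GO,W:wait | queues: N=0 E=1 S=0 W=1
Step 3 [NS]: N:empty,E:wait,S:empty,W:wait | queues: N=0 E=1 S=0 W=1
Cars crossed by step 3: 4

Answer: 4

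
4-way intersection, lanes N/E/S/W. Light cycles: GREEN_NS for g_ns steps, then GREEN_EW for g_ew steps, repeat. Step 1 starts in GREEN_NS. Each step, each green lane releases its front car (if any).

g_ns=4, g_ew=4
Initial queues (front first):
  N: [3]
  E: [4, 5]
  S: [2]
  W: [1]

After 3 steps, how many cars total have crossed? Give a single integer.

Step 1 [NS]: N:car3-GO,E:wait,S:car2-GO,W:wait | queues: N=0 E=2 S=0 W=1
Step 2 [NS]: N:empty,E:wait,S:empty,W:wait | queues: N=0 E=2 S=0 W=1
Step 3 [NS]: N:empty,E:wait,S:empty,W:wait | queues: N=0 E=2 S=0 W=1
Cars crossed by step 3: 2

Answer: 2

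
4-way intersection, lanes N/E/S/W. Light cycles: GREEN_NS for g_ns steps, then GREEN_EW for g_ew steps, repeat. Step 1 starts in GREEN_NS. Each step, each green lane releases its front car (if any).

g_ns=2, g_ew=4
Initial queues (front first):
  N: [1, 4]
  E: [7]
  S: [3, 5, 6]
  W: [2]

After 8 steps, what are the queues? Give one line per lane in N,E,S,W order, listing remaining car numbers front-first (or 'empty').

Step 1 [NS]: N:car1-GO,E:wait,S:car3-GO,W:wait | queues: N=1 E=1 S=2 W=1
Step 2 [NS]: N:car4-GO,E:wait,S:car5-GO,W:wait | queues: N=0 E=1 S=1 W=1
Step 3 [EW]: N:wait,E:car7-GO,S:wait,W:car2-GO | queues: N=0 E=0 S=1 W=0
Step 4 [EW]: N:wait,E:empty,S:wait,W:empty | queues: N=0 E=0 S=1 W=0
Step 5 [EW]: N:wait,E:empty,S:wait,W:empty | queues: N=0 E=0 S=1 W=0
Step 6 [EW]: N:wait,E:empty,S:wait,W:empty | queues: N=0 E=0 S=1 W=0
Step 7 [NS]: N:empty,E:wait,S:car6-GO,W:wait | queues: N=0 E=0 S=0 W=0

N: empty
E: empty
S: empty
W: empty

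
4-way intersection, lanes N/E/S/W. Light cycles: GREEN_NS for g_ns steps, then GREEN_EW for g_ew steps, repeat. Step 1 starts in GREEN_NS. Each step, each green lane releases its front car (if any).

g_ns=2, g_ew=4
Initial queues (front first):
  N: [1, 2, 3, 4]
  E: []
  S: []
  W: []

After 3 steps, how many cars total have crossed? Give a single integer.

Step 1 [NS]: N:car1-GO,E:wait,S:empty,W:wait | queues: N=3 E=0 S=0 W=0
Step 2 [NS]: N:car2-GO,E:wait,S:empty,W:wait | queues: N=2 E=0 S=0 W=0
Step 3 [EW]: N:wait,E:empty,S:wait,W:empty | queues: N=2 E=0 S=0 W=0
Cars crossed by step 3: 2

Answer: 2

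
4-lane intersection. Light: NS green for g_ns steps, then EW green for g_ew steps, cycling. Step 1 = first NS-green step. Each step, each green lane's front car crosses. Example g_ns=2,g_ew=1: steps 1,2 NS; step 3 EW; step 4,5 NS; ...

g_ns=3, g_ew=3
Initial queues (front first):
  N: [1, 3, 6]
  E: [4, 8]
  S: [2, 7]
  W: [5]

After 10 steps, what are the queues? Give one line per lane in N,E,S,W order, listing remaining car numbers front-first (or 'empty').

Step 1 [NS]: N:car1-GO,E:wait,S:car2-GO,W:wait | queues: N=2 E=2 S=1 W=1
Step 2 [NS]: N:car3-GO,E:wait,S:car7-GO,W:wait | queues: N=1 E=2 S=0 W=1
Step 3 [NS]: N:car6-GO,E:wait,S:empty,W:wait | queues: N=0 E=2 S=0 W=1
Step 4 [EW]: N:wait,E:car4-GO,S:wait,W:car5-GO | queues: N=0 E=1 S=0 W=0
Step 5 [EW]: N:wait,E:car8-GO,S:wait,W:empty | queues: N=0 E=0 S=0 W=0

N: empty
E: empty
S: empty
W: empty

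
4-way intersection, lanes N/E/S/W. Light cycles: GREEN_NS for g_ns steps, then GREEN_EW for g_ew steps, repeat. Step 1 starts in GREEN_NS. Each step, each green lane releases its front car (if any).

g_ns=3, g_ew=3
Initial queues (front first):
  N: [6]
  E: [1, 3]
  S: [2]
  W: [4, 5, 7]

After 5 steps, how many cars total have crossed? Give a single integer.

Step 1 [NS]: N:car6-GO,E:wait,S:car2-GO,W:wait | queues: N=0 E=2 S=0 W=3
Step 2 [NS]: N:empty,E:wait,S:empty,W:wait | queues: N=0 E=2 S=0 W=3
Step 3 [NS]: N:empty,E:wait,S:empty,W:wait | queues: N=0 E=2 S=0 W=3
Step 4 [EW]: N:wait,E:car1-GO,S:wait,W:car4-GO | queues: N=0 E=1 S=0 W=2
Step 5 [EW]: N:wait,E:car3-GO,S:wait,W:car5-GO | queues: N=0 E=0 S=0 W=1
Cars crossed by step 5: 6

Answer: 6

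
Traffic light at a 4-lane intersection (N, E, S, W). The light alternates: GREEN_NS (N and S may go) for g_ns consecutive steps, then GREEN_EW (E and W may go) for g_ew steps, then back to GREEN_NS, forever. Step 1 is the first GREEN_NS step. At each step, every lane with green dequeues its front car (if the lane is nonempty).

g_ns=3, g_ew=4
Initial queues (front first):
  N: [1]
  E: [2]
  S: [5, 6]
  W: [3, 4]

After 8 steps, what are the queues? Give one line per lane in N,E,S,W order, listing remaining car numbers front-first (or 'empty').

Step 1 [NS]: N:car1-GO,E:wait,S:car5-GO,W:wait | queues: N=0 E=1 S=1 W=2
Step 2 [NS]: N:empty,E:wait,S:car6-GO,W:wait | queues: N=0 E=1 S=0 W=2
Step 3 [NS]: N:empty,E:wait,S:empty,W:wait | queues: N=0 E=1 S=0 W=2
Step 4 [EW]: N:wait,E:car2-GO,S:wait,W:car3-GO | queues: N=0 E=0 S=0 W=1
Step 5 [EW]: N:wait,E:empty,S:wait,W:car4-GO | queues: N=0 E=0 S=0 W=0

N: empty
E: empty
S: empty
W: empty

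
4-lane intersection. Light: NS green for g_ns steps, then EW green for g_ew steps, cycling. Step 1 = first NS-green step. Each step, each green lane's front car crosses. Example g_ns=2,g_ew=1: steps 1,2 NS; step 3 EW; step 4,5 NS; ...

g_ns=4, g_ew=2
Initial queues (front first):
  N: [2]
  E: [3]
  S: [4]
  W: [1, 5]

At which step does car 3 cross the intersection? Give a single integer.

Step 1 [NS]: N:car2-GO,E:wait,S:car4-GO,W:wait | queues: N=0 E=1 S=0 W=2
Step 2 [NS]: N:empty,E:wait,S:empty,W:wait | queues: N=0 E=1 S=0 W=2
Step 3 [NS]: N:empty,E:wait,S:empty,W:wait | queues: N=0 E=1 S=0 W=2
Step 4 [NS]: N:empty,E:wait,S:empty,W:wait | queues: N=0 E=1 S=0 W=2
Step 5 [EW]: N:wait,E:car3-GO,S:wait,W:car1-GO | queues: N=0 E=0 S=0 W=1
Step 6 [EW]: N:wait,E:empty,S:wait,W:car5-GO | queues: N=0 E=0 S=0 W=0
Car 3 crosses at step 5

5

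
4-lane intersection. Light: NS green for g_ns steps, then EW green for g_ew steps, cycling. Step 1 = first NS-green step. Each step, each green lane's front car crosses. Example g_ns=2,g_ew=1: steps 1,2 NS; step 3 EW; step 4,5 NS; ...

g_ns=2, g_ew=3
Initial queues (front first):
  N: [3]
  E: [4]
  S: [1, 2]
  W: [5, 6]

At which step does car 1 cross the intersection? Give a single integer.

Step 1 [NS]: N:car3-GO,E:wait,S:car1-GO,W:wait | queues: N=0 E=1 S=1 W=2
Step 2 [NS]: N:empty,E:wait,S:car2-GO,W:wait | queues: N=0 E=1 S=0 W=2
Step 3 [EW]: N:wait,E:car4-GO,S:wait,W:car5-GO | queues: N=0 E=0 S=0 W=1
Step 4 [EW]: N:wait,E:empty,S:wait,W:car6-GO | queues: N=0 E=0 S=0 W=0
Car 1 crosses at step 1

1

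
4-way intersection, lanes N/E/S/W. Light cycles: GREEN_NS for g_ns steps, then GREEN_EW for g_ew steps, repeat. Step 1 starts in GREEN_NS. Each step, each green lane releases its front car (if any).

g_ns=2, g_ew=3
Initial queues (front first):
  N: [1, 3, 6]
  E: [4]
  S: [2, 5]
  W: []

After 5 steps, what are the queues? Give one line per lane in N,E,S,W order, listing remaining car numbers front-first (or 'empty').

Step 1 [NS]: N:car1-GO,E:wait,S:car2-GO,W:wait | queues: N=2 E=1 S=1 W=0
Step 2 [NS]: N:car3-GO,E:wait,S:car5-GO,W:wait | queues: N=1 E=1 S=0 W=0
Step 3 [EW]: N:wait,E:car4-GO,S:wait,W:empty | queues: N=1 E=0 S=0 W=0
Step 4 [EW]: N:wait,E:empty,S:wait,W:empty | queues: N=1 E=0 S=0 W=0
Step 5 [EW]: N:wait,E:empty,S:wait,W:empty | queues: N=1 E=0 S=0 W=0

N: 6
E: empty
S: empty
W: empty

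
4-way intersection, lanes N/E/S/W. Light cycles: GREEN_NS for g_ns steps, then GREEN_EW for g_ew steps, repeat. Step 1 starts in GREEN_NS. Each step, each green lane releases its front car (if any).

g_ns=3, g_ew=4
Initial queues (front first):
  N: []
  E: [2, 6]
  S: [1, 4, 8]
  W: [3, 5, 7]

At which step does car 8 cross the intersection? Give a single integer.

Step 1 [NS]: N:empty,E:wait,S:car1-GO,W:wait | queues: N=0 E=2 S=2 W=3
Step 2 [NS]: N:empty,E:wait,S:car4-GO,W:wait | queues: N=0 E=2 S=1 W=3
Step 3 [NS]: N:empty,E:wait,S:car8-GO,W:wait | queues: N=0 E=2 S=0 W=3
Step 4 [EW]: N:wait,E:car2-GO,S:wait,W:car3-GO | queues: N=0 E=1 S=0 W=2
Step 5 [EW]: N:wait,E:car6-GO,S:wait,W:car5-GO | queues: N=0 E=0 S=0 W=1
Step 6 [EW]: N:wait,E:empty,S:wait,W:car7-GO | queues: N=0 E=0 S=0 W=0
Car 8 crosses at step 3

3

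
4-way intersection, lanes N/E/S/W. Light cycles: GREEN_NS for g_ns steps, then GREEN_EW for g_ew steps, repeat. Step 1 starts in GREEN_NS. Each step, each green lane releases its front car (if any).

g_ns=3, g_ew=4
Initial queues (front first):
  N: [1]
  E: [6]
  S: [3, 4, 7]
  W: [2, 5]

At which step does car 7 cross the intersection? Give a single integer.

Step 1 [NS]: N:car1-GO,E:wait,S:car3-GO,W:wait | queues: N=0 E=1 S=2 W=2
Step 2 [NS]: N:empty,E:wait,S:car4-GO,W:wait | queues: N=0 E=1 S=1 W=2
Step 3 [NS]: N:empty,E:wait,S:car7-GO,W:wait | queues: N=0 E=1 S=0 W=2
Step 4 [EW]: N:wait,E:car6-GO,S:wait,W:car2-GO | queues: N=0 E=0 S=0 W=1
Step 5 [EW]: N:wait,E:empty,S:wait,W:car5-GO | queues: N=0 E=0 S=0 W=0
Car 7 crosses at step 3

3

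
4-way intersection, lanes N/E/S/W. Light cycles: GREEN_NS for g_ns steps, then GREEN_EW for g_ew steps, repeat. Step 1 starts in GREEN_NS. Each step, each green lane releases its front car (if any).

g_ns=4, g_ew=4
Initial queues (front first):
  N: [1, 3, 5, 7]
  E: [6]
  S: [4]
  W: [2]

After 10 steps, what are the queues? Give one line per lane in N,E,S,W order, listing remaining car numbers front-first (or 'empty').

Step 1 [NS]: N:car1-GO,E:wait,S:car4-GO,W:wait | queues: N=3 E=1 S=0 W=1
Step 2 [NS]: N:car3-GO,E:wait,S:empty,W:wait | queues: N=2 E=1 S=0 W=1
Step 3 [NS]: N:car5-GO,E:wait,S:empty,W:wait | queues: N=1 E=1 S=0 W=1
Step 4 [NS]: N:car7-GO,E:wait,S:empty,W:wait | queues: N=0 E=1 S=0 W=1
Step 5 [EW]: N:wait,E:car6-GO,S:wait,W:car2-GO | queues: N=0 E=0 S=0 W=0

N: empty
E: empty
S: empty
W: empty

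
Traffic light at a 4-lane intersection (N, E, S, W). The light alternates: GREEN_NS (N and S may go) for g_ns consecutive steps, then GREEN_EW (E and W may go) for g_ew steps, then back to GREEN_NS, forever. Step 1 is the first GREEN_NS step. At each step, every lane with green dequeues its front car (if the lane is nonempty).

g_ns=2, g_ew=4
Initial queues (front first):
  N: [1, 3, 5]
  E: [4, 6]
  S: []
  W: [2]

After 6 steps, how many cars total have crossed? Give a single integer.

Step 1 [NS]: N:car1-GO,E:wait,S:empty,W:wait | queues: N=2 E=2 S=0 W=1
Step 2 [NS]: N:car3-GO,E:wait,S:empty,W:wait | queues: N=1 E=2 S=0 W=1
Step 3 [EW]: N:wait,E:car4-GO,S:wait,W:car2-GO | queues: N=1 E=1 S=0 W=0
Step 4 [EW]: N:wait,E:car6-GO,S:wait,W:empty | queues: N=1 E=0 S=0 W=0
Step 5 [EW]: N:wait,E:empty,S:wait,W:empty | queues: N=1 E=0 S=0 W=0
Step 6 [EW]: N:wait,E:empty,S:wait,W:empty | queues: N=1 E=0 S=0 W=0
Cars crossed by step 6: 5

Answer: 5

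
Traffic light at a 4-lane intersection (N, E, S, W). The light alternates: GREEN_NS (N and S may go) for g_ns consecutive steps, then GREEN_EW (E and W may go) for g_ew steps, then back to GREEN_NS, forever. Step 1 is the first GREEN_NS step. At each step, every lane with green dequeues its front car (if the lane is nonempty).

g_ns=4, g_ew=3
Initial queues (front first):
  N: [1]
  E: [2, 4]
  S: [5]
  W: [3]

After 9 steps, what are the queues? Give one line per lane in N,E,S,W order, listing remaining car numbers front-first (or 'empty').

Step 1 [NS]: N:car1-GO,E:wait,S:car5-GO,W:wait | queues: N=0 E=2 S=0 W=1
Step 2 [NS]: N:empty,E:wait,S:empty,W:wait | queues: N=0 E=2 S=0 W=1
Step 3 [NS]: N:empty,E:wait,S:empty,W:wait | queues: N=0 E=2 S=0 W=1
Step 4 [NS]: N:empty,E:wait,S:empty,W:wait | queues: N=0 E=2 S=0 W=1
Step 5 [EW]: N:wait,E:car2-GO,S:wait,W:car3-GO | queues: N=0 E=1 S=0 W=0
Step 6 [EW]: N:wait,E:car4-GO,S:wait,W:empty | queues: N=0 E=0 S=0 W=0

N: empty
E: empty
S: empty
W: empty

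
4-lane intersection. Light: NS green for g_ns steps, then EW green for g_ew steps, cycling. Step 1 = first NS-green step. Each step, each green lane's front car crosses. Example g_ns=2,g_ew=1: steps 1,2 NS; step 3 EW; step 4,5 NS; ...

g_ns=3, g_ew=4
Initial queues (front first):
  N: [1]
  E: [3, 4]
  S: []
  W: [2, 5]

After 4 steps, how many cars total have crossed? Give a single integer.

Step 1 [NS]: N:car1-GO,E:wait,S:empty,W:wait | queues: N=0 E=2 S=0 W=2
Step 2 [NS]: N:empty,E:wait,S:empty,W:wait | queues: N=0 E=2 S=0 W=2
Step 3 [NS]: N:empty,E:wait,S:empty,W:wait | queues: N=0 E=2 S=0 W=2
Step 4 [EW]: N:wait,E:car3-GO,S:wait,W:car2-GO | queues: N=0 E=1 S=0 W=1
Cars crossed by step 4: 3

Answer: 3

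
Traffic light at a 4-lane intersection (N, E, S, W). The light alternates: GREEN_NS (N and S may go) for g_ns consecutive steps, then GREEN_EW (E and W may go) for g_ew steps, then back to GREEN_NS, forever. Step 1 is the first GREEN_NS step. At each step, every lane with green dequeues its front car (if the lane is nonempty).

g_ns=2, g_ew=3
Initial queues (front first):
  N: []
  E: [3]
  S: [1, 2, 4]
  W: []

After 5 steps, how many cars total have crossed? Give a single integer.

Step 1 [NS]: N:empty,E:wait,S:car1-GO,W:wait | queues: N=0 E=1 S=2 W=0
Step 2 [NS]: N:empty,E:wait,S:car2-GO,W:wait | queues: N=0 E=1 S=1 W=0
Step 3 [EW]: N:wait,E:car3-GO,S:wait,W:empty | queues: N=0 E=0 S=1 W=0
Step 4 [EW]: N:wait,E:empty,S:wait,W:empty | queues: N=0 E=0 S=1 W=0
Step 5 [EW]: N:wait,E:empty,S:wait,W:empty | queues: N=0 E=0 S=1 W=0
Cars crossed by step 5: 3

Answer: 3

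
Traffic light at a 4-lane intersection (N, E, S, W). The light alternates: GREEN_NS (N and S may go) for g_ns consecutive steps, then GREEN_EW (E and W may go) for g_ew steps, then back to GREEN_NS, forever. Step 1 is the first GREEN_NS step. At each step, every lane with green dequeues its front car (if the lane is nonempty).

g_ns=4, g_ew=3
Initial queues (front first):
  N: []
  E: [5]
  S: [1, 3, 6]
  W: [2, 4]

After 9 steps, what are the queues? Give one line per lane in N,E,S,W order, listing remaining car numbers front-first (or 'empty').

Step 1 [NS]: N:empty,E:wait,S:car1-GO,W:wait | queues: N=0 E=1 S=2 W=2
Step 2 [NS]: N:empty,E:wait,S:car3-GO,W:wait | queues: N=0 E=1 S=1 W=2
Step 3 [NS]: N:empty,E:wait,S:car6-GO,W:wait | queues: N=0 E=1 S=0 W=2
Step 4 [NS]: N:empty,E:wait,S:empty,W:wait | queues: N=0 E=1 S=0 W=2
Step 5 [EW]: N:wait,E:car5-GO,S:wait,W:car2-GO | queues: N=0 E=0 S=0 W=1
Step 6 [EW]: N:wait,E:empty,S:wait,W:car4-GO | queues: N=0 E=0 S=0 W=0

N: empty
E: empty
S: empty
W: empty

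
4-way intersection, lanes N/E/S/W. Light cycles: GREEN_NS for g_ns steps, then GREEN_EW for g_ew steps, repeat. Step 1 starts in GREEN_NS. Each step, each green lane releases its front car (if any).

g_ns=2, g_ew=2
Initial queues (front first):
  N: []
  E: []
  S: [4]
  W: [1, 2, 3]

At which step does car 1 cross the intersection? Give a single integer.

Step 1 [NS]: N:empty,E:wait,S:car4-GO,W:wait | queues: N=0 E=0 S=0 W=3
Step 2 [NS]: N:empty,E:wait,S:empty,W:wait | queues: N=0 E=0 S=0 W=3
Step 3 [EW]: N:wait,E:empty,S:wait,W:car1-GO | queues: N=0 E=0 S=0 W=2
Step 4 [EW]: N:wait,E:empty,S:wait,W:car2-GO | queues: N=0 E=0 S=0 W=1
Step 5 [NS]: N:empty,E:wait,S:empty,W:wait | queues: N=0 E=0 S=0 W=1
Step 6 [NS]: N:empty,E:wait,S:empty,W:wait | queues: N=0 E=0 S=0 W=1
Step 7 [EW]: N:wait,E:empty,S:wait,W:car3-GO | queues: N=0 E=0 S=0 W=0
Car 1 crosses at step 3

3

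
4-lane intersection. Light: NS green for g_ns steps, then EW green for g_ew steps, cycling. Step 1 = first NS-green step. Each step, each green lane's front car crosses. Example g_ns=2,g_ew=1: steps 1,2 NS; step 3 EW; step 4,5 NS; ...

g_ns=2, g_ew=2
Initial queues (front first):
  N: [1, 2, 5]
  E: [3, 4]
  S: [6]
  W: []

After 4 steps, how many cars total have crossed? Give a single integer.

Step 1 [NS]: N:car1-GO,E:wait,S:car6-GO,W:wait | queues: N=2 E=2 S=0 W=0
Step 2 [NS]: N:car2-GO,E:wait,S:empty,W:wait | queues: N=1 E=2 S=0 W=0
Step 3 [EW]: N:wait,E:car3-GO,S:wait,W:empty | queues: N=1 E=1 S=0 W=0
Step 4 [EW]: N:wait,E:car4-GO,S:wait,W:empty | queues: N=1 E=0 S=0 W=0
Cars crossed by step 4: 5

Answer: 5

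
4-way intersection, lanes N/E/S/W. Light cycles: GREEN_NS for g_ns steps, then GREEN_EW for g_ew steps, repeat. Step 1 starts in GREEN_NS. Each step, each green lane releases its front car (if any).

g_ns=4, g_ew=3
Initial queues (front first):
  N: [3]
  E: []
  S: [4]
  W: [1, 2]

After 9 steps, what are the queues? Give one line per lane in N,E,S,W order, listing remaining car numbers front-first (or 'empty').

Step 1 [NS]: N:car3-GO,E:wait,S:car4-GO,W:wait | queues: N=0 E=0 S=0 W=2
Step 2 [NS]: N:empty,E:wait,S:empty,W:wait | queues: N=0 E=0 S=0 W=2
Step 3 [NS]: N:empty,E:wait,S:empty,W:wait | queues: N=0 E=0 S=0 W=2
Step 4 [NS]: N:empty,E:wait,S:empty,W:wait | queues: N=0 E=0 S=0 W=2
Step 5 [EW]: N:wait,E:empty,S:wait,W:car1-GO | queues: N=0 E=0 S=0 W=1
Step 6 [EW]: N:wait,E:empty,S:wait,W:car2-GO | queues: N=0 E=0 S=0 W=0

N: empty
E: empty
S: empty
W: empty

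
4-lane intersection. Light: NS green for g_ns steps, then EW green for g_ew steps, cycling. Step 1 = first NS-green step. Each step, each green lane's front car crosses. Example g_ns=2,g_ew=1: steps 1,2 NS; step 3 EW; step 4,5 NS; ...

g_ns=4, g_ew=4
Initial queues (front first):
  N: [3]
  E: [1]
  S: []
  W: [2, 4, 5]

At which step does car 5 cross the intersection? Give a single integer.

Step 1 [NS]: N:car3-GO,E:wait,S:empty,W:wait | queues: N=0 E=1 S=0 W=3
Step 2 [NS]: N:empty,E:wait,S:empty,W:wait | queues: N=0 E=1 S=0 W=3
Step 3 [NS]: N:empty,E:wait,S:empty,W:wait | queues: N=0 E=1 S=0 W=3
Step 4 [NS]: N:empty,E:wait,S:empty,W:wait | queues: N=0 E=1 S=0 W=3
Step 5 [EW]: N:wait,E:car1-GO,S:wait,W:car2-GO | queues: N=0 E=0 S=0 W=2
Step 6 [EW]: N:wait,E:empty,S:wait,W:car4-GO | queues: N=0 E=0 S=0 W=1
Step 7 [EW]: N:wait,E:empty,S:wait,W:car5-GO | queues: N=0 E=0 S=0 W=0
Car 5 crosses at step 7

7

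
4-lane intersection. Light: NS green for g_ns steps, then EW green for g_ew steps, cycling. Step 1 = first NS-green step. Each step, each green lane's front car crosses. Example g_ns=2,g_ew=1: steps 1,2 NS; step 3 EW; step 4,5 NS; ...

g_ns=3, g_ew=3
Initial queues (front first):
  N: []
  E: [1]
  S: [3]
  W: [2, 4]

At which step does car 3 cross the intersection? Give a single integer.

Step 1 [NS]: N:empty,E:wait,S:car3-GO,W:wait | queues: N=0 E=1 S=0 W=2
Step 2 [NS]: N:empty,E:wait,S:empty,W:wait | queues: N=0 E=1 S=0 W=2
Step 3 [NS]: N:empty,E:wait,S:empty,W:wait | queues: N=0 E=1 S=0 W=2
Step 4 [EW]: N:wait,E:car1-GO,S:wait,W:car2-GO | queues: N=0 E=0 S=0 W=1
Step 5 [EW]: N:wait,E:empty,S:wait,W:car4-GO | queues: N=0 E=0 S=0 W=0
Car 3 crosses at step 1

1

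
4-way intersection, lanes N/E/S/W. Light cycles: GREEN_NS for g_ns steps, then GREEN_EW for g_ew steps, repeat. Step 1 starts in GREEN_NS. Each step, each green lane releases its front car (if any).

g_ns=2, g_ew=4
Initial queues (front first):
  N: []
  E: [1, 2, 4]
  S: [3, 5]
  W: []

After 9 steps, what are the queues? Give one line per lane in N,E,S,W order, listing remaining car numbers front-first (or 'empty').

Step 1 [NS]: N:empty,E:wait,S:car3-GO,W:wait | queues: N=0 E=3 S=1 W=0
Step 2 [NS]: N:empty,E:wait,S:car5-GO,W:wait | queues: N=0 E=3 S=0 W=0
Step 3 [EW]: N:wait,E:car1-GO,S:wait,W:empty | queues: N=0 E=2 S=0 W=0
Step 4 [EW]: N:wait,E:car2-GO,S:wait,W:empty | queues: N=0 E=1 S=0 W=0
Step 5 [EW]: N:wait,E:car4-GO,S:wait,W:empty | queues: N=0 E=0 S=0 W=0

N: empty
E: empty
S: empty
W: empty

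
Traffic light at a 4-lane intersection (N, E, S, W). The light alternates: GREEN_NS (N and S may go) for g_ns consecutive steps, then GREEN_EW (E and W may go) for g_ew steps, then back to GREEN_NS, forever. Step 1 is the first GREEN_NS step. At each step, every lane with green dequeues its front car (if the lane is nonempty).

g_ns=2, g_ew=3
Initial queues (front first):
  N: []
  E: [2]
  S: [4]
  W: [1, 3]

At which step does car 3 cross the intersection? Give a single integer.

Step 1 [NS]: N:empty,E:wait,S:car4-GO,W:wait | queues: N=0 E=1 S=0 W=2
Step 2 [NS]: N:empty,E:wait,S:empty,W:wait | queues: N=0 E=1 S=0 W=2
Step 3 [EW]: N:wait,E:car2-GO,S:wait,W:car1-GO | queues: N=0 E=0 S=0 W=1
Step 4 [EW]: N:wait,E:empty,S:wait,W:car3-GO | queues: N=0 E=0 S=0 W=0
Car 3 crosses at step 4

4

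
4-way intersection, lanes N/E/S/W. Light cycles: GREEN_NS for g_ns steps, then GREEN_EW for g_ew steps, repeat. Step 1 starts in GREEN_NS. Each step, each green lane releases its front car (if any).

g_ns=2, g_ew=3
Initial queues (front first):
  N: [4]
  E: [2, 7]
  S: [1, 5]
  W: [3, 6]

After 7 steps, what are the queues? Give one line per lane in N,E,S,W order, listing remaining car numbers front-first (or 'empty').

Step 1 [NS]: N:car4-GO,E:wait,S:car1-GO,W:wait | queues: N=0 E=2 S=1 W=2
Step 2 [NS]: N:empty,E:wait,S:car5-GO,W:wait | queues: N=0 E=2 S=0 W=2
Step 3 [EW]: N:wait,E:car2-GO,S:wait,W:car3-GO | queues: N=0 E=1 S=0 W=1
Step 4 [EW]: N:wait,E:car7-GO,S:wait,W:car6-GO | queues: N=0 E=0 S=0 W=0

N: empty
E: empty
S: empty
W: empty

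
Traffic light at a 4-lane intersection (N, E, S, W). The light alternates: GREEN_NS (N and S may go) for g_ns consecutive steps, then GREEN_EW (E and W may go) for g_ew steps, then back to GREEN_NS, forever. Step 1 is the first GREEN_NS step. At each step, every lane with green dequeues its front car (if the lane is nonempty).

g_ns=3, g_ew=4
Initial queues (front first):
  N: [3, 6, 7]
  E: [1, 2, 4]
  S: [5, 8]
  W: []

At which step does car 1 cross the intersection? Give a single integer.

Step 1 [NS]: N:car3-GO,E:wait,S:car5-GO,W:wait | queues: N=2 E=3 S=1 W=0
Step 2 [NS]: N:car6-GO,E:wait,S:car8-GO,W:wait | queues: N=1 E=3 S=0 W=0
Step 3 [NS]: N:car7-GO,E:wait,S:empty,W:wait | queues: N=0 E=3 S=0 W=0
Step 4 [EW]: N:wait,E:car1-GO,S:wait,W:empty | queues: N=0 E=2 S=0 W=0
Step 5 [EW]: N:wait,E:car2-GO,S:wait,W:empty | queues: N=0 E=1 S=0 W=0
Step 6 [EW]: N:wait,E:car4-GO,S:wait,W:empty | queues: N=0 E=0 S=0 W=0
Car 1 crosses at step 4

4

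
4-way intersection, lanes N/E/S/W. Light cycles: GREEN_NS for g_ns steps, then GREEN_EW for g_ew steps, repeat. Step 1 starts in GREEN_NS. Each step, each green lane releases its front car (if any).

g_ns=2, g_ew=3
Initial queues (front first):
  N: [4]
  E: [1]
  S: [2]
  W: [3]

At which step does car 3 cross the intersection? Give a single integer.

Step 1 [NS]: N:car4-GO,E:wait,S:car2-GO,W:wait | queues: N=0 E=1 S=0 W=1
Step 2 [NS]: N:empty,E:wait,S:empty,W:wait | queues: N=0 E=1 S=0 W=1
Step 3 [EW]: N:wait,E:car1-GO,S:wait,W:car3-GO | queues: N=0 E=0 S=0 W=0
Car 3 crosses at step 3

3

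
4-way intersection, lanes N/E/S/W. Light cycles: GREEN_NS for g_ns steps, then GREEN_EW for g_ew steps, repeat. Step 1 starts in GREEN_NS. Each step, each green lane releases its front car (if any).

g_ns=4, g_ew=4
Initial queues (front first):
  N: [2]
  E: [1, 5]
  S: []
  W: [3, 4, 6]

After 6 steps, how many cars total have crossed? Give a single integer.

Step 1 [NS]: N:car2-GO,E:wait,S:empty,W:wait | queues: N=0 E=2 S=0 W=3
Step 2 [NS]: N:empty,E:wait,S:empty,W:wait | queues: N=0 E=2 S=0 W=3
Step 3 [NS]: N:empty,E:wait,S:empty,W:wait | queues: N=0 E=2 S=0 W=3
Step 4 [NS]: N:empty,E:wait,S:empty,W:wait | queues: N=0 E=2 S=0 W=3
Step 5 [EW]: N:wait,E:car1-GO,S:wait,W:car3-GO | queues: N=0 E=1 S=0 W=2
Step 6 [EW]: N:wait,E:car5-GO,S:wait,W:car4-GO | queues: N=0 E=0 S=0 W=1
Cars crossed by step 6: 5

Answer: 5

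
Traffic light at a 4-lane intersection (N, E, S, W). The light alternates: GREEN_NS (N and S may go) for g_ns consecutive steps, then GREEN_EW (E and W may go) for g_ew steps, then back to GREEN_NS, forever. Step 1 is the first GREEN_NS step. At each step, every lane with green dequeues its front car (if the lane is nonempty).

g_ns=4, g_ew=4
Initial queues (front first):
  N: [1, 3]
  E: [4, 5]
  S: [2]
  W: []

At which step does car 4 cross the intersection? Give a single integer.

Step 1 [NS]: N:car1-GO,E:wait,S:car2-GO,W:wait | queues: N=1 E=2 S=0 W=0
Step 2 [NS]: N:car3-GO,E:wait,S:empty,W:wait | queues: N=0 E=2 S=0 W=0
Step 3 [NS]: N:empty,E:wait,S:empty,W:wait | queues: N=0 E=2 S=0 W=0
Step 4 [NS]: N:empty,E:wait,S:empty,W:wait | queues: N=0 E=2 S=0 W=0
Step 5 [EW]: N:wait,E:car4-GO,S:wait,W:empty | queues: N=0 E=1 S=0 W=0
Step 6 [EW]: N:wait,E:car5-GO,S:wait,W:empty | queues: N=0 E=0 S=0 W=0
Car 4 crosses at step 5

5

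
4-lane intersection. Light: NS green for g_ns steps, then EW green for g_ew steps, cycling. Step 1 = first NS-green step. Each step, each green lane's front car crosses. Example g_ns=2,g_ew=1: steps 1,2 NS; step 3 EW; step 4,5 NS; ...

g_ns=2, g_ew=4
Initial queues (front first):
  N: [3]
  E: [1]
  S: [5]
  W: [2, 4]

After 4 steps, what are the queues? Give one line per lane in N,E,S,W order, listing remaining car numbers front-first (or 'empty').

Step 1 [NS]: N:car3-GO,E:wait,S:car5-GO,W:wait | queues: N=0 E=1 S=0 W=2
Step 2 [NS]: N:empty,E:wait,S:empty,W:wait | queues: N=0 E=1 S=0 W=2
Step 3 [EW]: N:wait,E:car1-GO,S:wait,W:car2-GO | queues: N=0 E=0 S=0 W=1
Step 4 [EW]: N:wait,E:empty,S:wait,W:car4-GO | queues: N=0 E=0 S=0 W=0

N: empty
E: empty
S: empty
W: empty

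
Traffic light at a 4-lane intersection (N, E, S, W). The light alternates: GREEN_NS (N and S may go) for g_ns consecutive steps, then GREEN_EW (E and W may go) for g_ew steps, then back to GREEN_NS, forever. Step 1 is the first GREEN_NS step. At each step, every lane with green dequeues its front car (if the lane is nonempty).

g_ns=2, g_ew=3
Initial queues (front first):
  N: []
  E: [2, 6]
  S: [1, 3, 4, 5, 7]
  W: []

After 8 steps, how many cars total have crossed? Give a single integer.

Answer: 6

Derivation:
Step 1 [NS]: N:empty,E:wait,S:car1-GO,W:wait | queues: N=0 E=2 S=4 W=0
Step 2 [NS]: N:empty,E:wait,S:car3-GO,W:wait | queues: N=0 E=2 S=3 W=0
Step 3 [EW]: N:wait,E:car2-GO,S:wait,W:empty | queues: N=0 E=1 S=3 W=0
Step 4 [EW]: N:wait,E:car6-GO,S:wait,W:empty | queues: N=0 E=0 S=3 W=0
Step 5 [EW]: N:wait,E:empty,S:wait,W:empty | queues: N=0 E=0 S=3 W=0
Step 6 [NS]: N:empty,E:wait,S:car4-GO,W:wait | queues: N=0 E=0 S=2 W=0
Step 7 [NS]: N:empty,E:wait,S:car5-GO,W:wait | queues: N=0 E=0 S=1 W=0
Step 8 [EW]: N:wait,E:empty,S:wait,W:empty | queues: N=0 E=0 S=1 W=0
Cars crossed by step 8: 6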